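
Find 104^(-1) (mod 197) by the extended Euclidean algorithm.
Extended GCD: 104(36) + 197(-19) = 1. So 104^(-1) ≡ 36 (mod 197). Verify: 104 × 36 = 3744 ≡ 1 (mod 197)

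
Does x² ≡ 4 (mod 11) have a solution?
By Euler's criterion: 4^{5} ≡ 1 (mod 11). Since this equals 1, 4 is a QR.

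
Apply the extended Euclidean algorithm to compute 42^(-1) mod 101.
Extended GCD: 42(-12) + 101(5) = 1. So 42^(-1) ≡ -12 ≡ 89 mod 101. Verify: 42 × 89 = 3738 ≡ 1 mod 101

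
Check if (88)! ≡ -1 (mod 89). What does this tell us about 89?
(88)! mod 89 = 88. Since this equals -1 (mod 89), Wilson confirms 89 is prime.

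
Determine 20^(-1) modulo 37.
Since 37 is prime, by Fermat 20^(-1) ≡ 20^{35} ≡ 13 (mod 37). Verify: 20 × 13 = 260 ≡ 1 (mod 37)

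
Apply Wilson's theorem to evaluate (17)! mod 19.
(18)! = (17)! × (18) ≡ -1 (mod 19). So (17)! ≡ -1 × (18)^(-1) ≡ (-1)×(-1) = 1 (mod 19)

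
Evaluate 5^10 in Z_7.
Using Fermat: 5^{6} ≡ 1 mod 7. 10 ≡ 4 mod 6. So 5^{10} ≡ 5^{4} ≡ 2 mod 7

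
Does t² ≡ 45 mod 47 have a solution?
By Euler's criterion: 45^{23} ≡ 46 mod 47. Since this equals -1 (≡ 46), 45 is not a QR.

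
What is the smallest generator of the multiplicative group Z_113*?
g = 3. For each prime q|112: 3^{56}≡112, 3^{16}≡49, none ≡ 1, so ord_113(3) = 112 and 3 is a primitive root.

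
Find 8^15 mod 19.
By repeated squaring mod 19: 8^{1}≡8, 8^{2}≡7, 8^{4}≡11, 8^{8}≡7. Then 8^{15} = 8^{8+4+2+1} ≡ 7 × 11 × 7 × 8 ≡ 18 mod 19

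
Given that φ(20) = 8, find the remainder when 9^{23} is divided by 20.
By Euler: 9^{8} ≡ 1 mod 20 since gcd(9, 20) = 1. 23 = 2×8 + 7. So 9^{23} ≡ 9^{7} ≡ 9 mod 20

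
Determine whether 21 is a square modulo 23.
By Euler's criterion: 21^{11} ≡ 22 mod 23. Since this equals -1 (≡ 22), 21 is not a QR.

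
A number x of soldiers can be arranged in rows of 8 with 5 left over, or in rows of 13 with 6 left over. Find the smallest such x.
M = 8 × 13 = 104. M₁ = 13, y₁ ≡ 5 mod 8. M₂ = 8, y₂ ≡ 5 mod 13. x = 5×13×5 + 6×8×5 ≡ 45 mod 104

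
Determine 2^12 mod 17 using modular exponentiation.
By repeated squaring (mod 17): 2^{1}≡2, 2^{2}≡4, 2^{4}≡16, 2^{8}≡1. Then 2^{12} = 2^{8+4} ≡ 1 × 16 ≡ 16 (mod 17)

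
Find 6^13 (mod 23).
By repeated squaring (mod 23): 6^{1}≡6, 6^{2}≡13, 6^{4}≡8, 6^{8}≡18. Then 6^{13} = 6^{8+4+1} ≡ 18 × 8 × 6 ≡ 13 (mod 23)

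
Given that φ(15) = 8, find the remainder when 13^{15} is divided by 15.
By Euler: 13^{8} ≡ 1 mod 15 since gcd(13, 15) = 1. 15 = 1×8 + 7. So 13^{15} ≡ 13^{7} ≡ 7 mod 15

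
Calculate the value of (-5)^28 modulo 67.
By repeated squaring mod 67: (-5)^{1}≡62, (-5)^{2}≡25, (-5)^{4}≡22, (-5)^{8}≡15, (-5)^{16}≡24. Then (-5)^{28} = (-5)^{16+8+4} ≡ 24 × 15 × 22 ≡ 14 mod 67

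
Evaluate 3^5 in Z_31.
By repeated squaring (mod 31): 3^{1}≡3, 3^{2}≡9, 3^{4}≡19. Then 3^{5} = 3^{4+1} ≡ 19 × 3 ≡ 26 (mod 31)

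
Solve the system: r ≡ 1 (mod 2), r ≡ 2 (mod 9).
M = 2 × 9 = 18. M₁ = 9, y₁ ≡ 1 (mod 2). M₂ = 2, y₂ ≡ 5 (mod 9). r = 1×9×1 + 2×2×5 ≡ 11 (mod 18)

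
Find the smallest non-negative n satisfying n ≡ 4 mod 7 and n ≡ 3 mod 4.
M = 7 × 4 = 28. M₁ = 4, y₁ ≡ 2 mod 7. M₂ = 7, y₂ ≡ 3 mod 4. n = 4×4×2 + 3×7×3 ≡ 11 mod 28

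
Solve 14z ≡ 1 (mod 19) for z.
Since 19 is prime, by Fermat 14^(-1) ≡ 14^{17} ≡ 15 (mod 19). Verify: 14 × 15 = 210 ≡ 1 (mod 19)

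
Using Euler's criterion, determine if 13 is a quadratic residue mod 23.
By Euler's criterion: 13^{11} ≡ 1 (mod 23). Since this equals 1, 13 is a QR.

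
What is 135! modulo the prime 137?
(136)! = (135)! × (136) ≡ -1 mod 137. So (135)! ≡ -1 × (136)^(-1) ≡ (-1)×(-1) = 1 mod 137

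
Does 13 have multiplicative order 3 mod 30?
Powers of 13 mod 30: 13^1≡13, 13^2≡19, 13^3≡7, 13^4≡1. 13^3≡7≢1, so ord ≠ 3. No, the actual order is 4.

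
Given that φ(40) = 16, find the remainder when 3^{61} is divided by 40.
By Euler: 3^{16} ≡ 1 (mod 40) since gcd(3, 40) = 1. 61 = 3×16 + 13. So 3^{61} ≡ 3^{13} ≡ 3 (mod 40)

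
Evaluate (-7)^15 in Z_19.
By repeated squaring mod 19: (-7)^{1}≡12, (-7)^{2}≡11, (-7)^{4}≡7, (-7)^{8}≡11. Then (-7)^{15} = (-7)^{8+4+2+1} ≡ 11 × 7 × 11 × 12 ≡ 18 mod 19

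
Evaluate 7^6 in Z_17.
By repeated squaring mod 17: 7^{1}≡7, 7^{2}≡15, 7^{4}≡4. Then 7^{6} = 7^{4+2} ≡ 4 × 15 ≡ 9 mod 17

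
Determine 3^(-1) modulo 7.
Since 7 is prime, by Fermat 3^(-1) ≡ 3^{5} ≡ 5 mod 7. Verify: 3 × 5 = 15 ≡ 1 mod 7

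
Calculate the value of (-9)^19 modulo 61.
By repeated squaring (mod 61): (-9)^{1}≡52, (-9)^{2}≡20, (-9)^{4}≡34, (-9)^{8}≡58, (-9)^{16}≡9. Then (-9)^{19} = (-9)^{16+2+1} ≡ 9 × 20 × 52 ≡ 27 (mod 61)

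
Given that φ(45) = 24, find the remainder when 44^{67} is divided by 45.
By Euler: 44^{24} ≡ 1 (mod 45) since gcd(44, 45) = 1. 67 = 2×24 + 19. So 44^{67} ≡ 44^{19} ≡ 44 (mod 45)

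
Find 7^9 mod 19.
By repeated squaring mod 19: 7^{1}≡7, 7^{2}≡11, 7^{4}≡7, 7^{8}≡11. Then 7^{9} = 7^{8+1} ≡ 11 × 7 ≡ 1 mod 19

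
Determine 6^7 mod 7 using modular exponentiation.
Using Fermat: 6^{6} ≡ 1 (mod 7). 7 ≡ 1 (mod 6). So 6^{7} ≡ 6^{1} ≡ 6 (mod 7)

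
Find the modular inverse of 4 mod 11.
Since 11 is prime, by Fermat 4^(-1) ≡ 4^{9} ≡ 3 mod 11. Verify: 4 × 3 = 12 ≡ 1 mod 11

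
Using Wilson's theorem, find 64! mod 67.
(66)! = (64)! × (65) × (66) ≡ -1 mod 67. So (64)! ≡ -1 × [(66)(65)]^(-1) ≡ 33 mod 67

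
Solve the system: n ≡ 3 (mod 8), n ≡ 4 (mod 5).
M = 8 × 5 = 40. M₁ = 5, y₁ ≡ 5 (mod 8). M₂ = 8, y₂ ≡ 2 (mod 5). n = 3×5×5 + 4×8×2 ≡ 19 (mod 40)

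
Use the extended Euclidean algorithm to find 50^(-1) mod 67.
Extended GCD: 50(-4) + 67(3) = 1. So 50^(-1) ≡ -4 ≡ 63 mod 67. Verify: 50 × 63 = 3150 ≡ 1 mod 67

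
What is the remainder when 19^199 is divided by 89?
Using Fermat: 19^{88} ≡ 1 mod 89. 199 ≡ 23 mod 88. So 19^{199} ≡ 19^{23} ≡ 66 mod 89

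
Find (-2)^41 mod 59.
By repeated squaring mod 59: (-2)^{1}≡57, (-2)^{2}≡4, (-2)^{4}≡16, (-2)^{8}≡20, (-2)^{16}≡46, (-2)^{32}≡51. Then (-2)^{41} = (-2)^{32+8+1} ≡ 51 × 20 × 57 ≡ 25 mod 59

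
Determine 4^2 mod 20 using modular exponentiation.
4^{2} = 16 ≡ 16 (mod 20)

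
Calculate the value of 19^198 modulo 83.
Using Fermat: 19^{82} ≡ 1 (mod 83). 198 ≡ 34 (mod 82). So 19^{198} ≡ 19^{34} ≡ 41 (mod 83)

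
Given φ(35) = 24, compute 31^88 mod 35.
By Euler: 31^{24} ≡ 1 mod 35 since gcd(31, 35) = 1. 88 = 3×24 + 16. So 31^{88} ≡ 31^{16} ≡ 11 mod 35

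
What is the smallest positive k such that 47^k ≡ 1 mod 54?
Powers of 47 mod 54: 47^1≡47, 47^2≡49, 47^3≡35, 47^4≡25, 47^5≡41, 47^6≡37, 47^7≡11, 47^8≡31, 47^9≡53, 47^10≡7, 47^11≡5, 47^12≡19, 47^13≡29, 47^14≡13, 47^15≡17, 47^16≡43, 47^17≡23, 47^18≡1. ord_54(47) = 18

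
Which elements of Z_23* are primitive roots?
There are φ(22) = 10 primitive roots mod 23: {5, 7, 10, 11, 14, 15, 17, 19, 20, 21}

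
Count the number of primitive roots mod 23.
There are φ(23-1) = φ(22) = 10 primitive roots modulo 23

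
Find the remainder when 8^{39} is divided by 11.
By Fermat: 8^{10} ≡ 1 mod 11. 39 = 3×10 + 9. So 8^{39} ≡ 8^{9} ≡ 7 mod 11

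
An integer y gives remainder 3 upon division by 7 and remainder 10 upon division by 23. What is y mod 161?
M = 7 × 23 = 161. M₁ = 23, y₁ ≡ 4 mod 7. M₂ = 7, y₂ ≡ 10 mod 23. y = 3×23×4 + 10×7×10 ≡ 10 mod 161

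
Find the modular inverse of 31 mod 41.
Since 41 is prime, by Fermat 31^(-1) ≡ 31^{39} ≡ 4 (mod 41). Verify: 31 × 4 = 124 ≡ 1 (mod 41)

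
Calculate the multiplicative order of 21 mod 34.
Powers of 21 mod 34: 21^1≡21, 21^2≡33, 21^3≡13, 21^4≡1. So the order of 21 is 4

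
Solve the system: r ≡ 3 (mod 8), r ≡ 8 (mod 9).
M = 8 × 9 = 72. M₁ = 9, y₁ ≡ 1 (mod 8). M₂ = 8, y₂ ≡ 8 (mod 9). r = 3×9×1 + 8×8×8 ≡ 35 (mod 72)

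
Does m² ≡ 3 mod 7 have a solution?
By Euler's criterion: 3^{3} ≡ 6 mod 7. Since this equals -1 (≡ 6), 3 is not a QR.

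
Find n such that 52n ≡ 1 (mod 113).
Since 113 is prime, by Fermat 52^(-1) ≡ 52^{111} ≡ 50 (mod 113). Verify: 52 × 50 = 2600 ≡ 1 (mod 113)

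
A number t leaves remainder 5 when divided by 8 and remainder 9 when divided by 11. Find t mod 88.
M = 8 × 11 = 88. M₁ = 11, y₁ ≡ 3 mod 8. M₂ = 8, y₂ ≡ 7 mod 11. t = 5×11×3 + 9×8×7 ≡ 53 mod 88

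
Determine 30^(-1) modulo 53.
Since 53 is prime, by Fermat 30^(-1) ≡ 30^{51} ≡ 23 mod 53. Verify: 30 × 23 = 690 ≡ 1 mod 53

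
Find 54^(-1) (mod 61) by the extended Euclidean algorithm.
Extended GCD: 54(26) + 61(-23) = 1. So 54^(-1) ≡ 26 (mod 61). Verify: 54 × 26 = 1404 ≡ 1 (mod 61)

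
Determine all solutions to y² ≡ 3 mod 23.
The square roots of 3 mod 23 are 16 and 7. Verify: 16² = 256 ≡ 3 mod 23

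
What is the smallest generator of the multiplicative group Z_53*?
g = 2. For each prime q|52: 2^{26}≡52, 2^{4}≡16, none ≡ 1, so ord_53(2) = 52 and 2 is a primitive root.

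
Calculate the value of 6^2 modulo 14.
6^{2} = 36 ≡ 8 mod 14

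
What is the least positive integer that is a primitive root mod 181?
g = 2. Powers: [2, 4, 8, 16, 32, 64, 128, ...] generates all 180 non-zero residues.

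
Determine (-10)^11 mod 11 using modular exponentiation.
Using Fermat: (-10)^{10} ≡ 1 mod 11. 11 ≡ 1 mod 10. So (-10)^{11} ≡ (-10)^{1} ≡ 1 mod 11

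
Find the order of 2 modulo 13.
Powers of 2 mod 13: 2^1≡2, 2^2≡4, 2^3≡8, 2^4≡3, 2^5≡6, 2^6≡12, 2^7≡11, 2^8≡9, 2^9≡5, 2^10≡10, 2^11≡7, 2^12≡1. So the order of 2 is 12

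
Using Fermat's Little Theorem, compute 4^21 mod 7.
By Fermat: 4^{6} ≡ 1 (mod 7). 21 = 3×6 + 3. So 4^{21} ≡ 4^{3} ≡ 1 (mod 7)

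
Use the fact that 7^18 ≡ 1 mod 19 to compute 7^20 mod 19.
By Fermat: 7^{18} ≡ 1 mod 19. So 7^{20} = 7^{18} · 7^{2} ≡ 7^{2} ≡ 11 mod 19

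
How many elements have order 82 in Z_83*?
A prime p has φ(p-1) primitive roots; here φ(82) = 40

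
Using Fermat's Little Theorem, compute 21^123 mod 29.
By Fermat: 21^{28} ≡ 1 mod 29. 123 = 4×28 + 11. So 21^{123} ≡ 21^{11} ≡ 26 mod 29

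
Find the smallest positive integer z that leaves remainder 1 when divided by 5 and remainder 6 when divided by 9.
M = 5 × 9 = 45. M₁ = 9, y₁ ≡ 4 (mod 5). M₂ = 5, y₂ ≡ 2 (mod 9). z = 1×9×4 + 6×5×2 ≡ 6 (mod 45)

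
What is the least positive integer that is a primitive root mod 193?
g = 5. For each prime q|192: 5^{96}≡192, 5^{64}≡84, none ≡ 1, so ord_193(5) = 192 and 5 is a primitive root.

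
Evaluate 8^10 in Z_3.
Using Fermat: 8^{2} ≡ 1 (mod 3). 10 ≡ 0 (mod 2). So 8^{10} ≡ 8^{0} ≡ 1 (mod 3)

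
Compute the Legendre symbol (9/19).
(9/19) = 9^{9} mod 19 = 1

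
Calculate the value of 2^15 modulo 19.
By repeated squaring (mod 19): 2^{1}≡2, 2^{2}≡4, 2^{4}≡16, 2^{8}≡9. Then 2^{15} = 2^{8+4+2+1} ≡ 9 × 16 × 4 × 2 ≡ 12 (mod 19)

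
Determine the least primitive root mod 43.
g = 3. For each prime q|42: 3^{21}≡42, 3^{14}≡36, 3^{6}≡41, none ≡ 1, so ord_43(3) = 42 and 3 is a primitive root.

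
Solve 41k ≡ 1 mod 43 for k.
Since 43 is prime, by Fermat 41^(-1) ≡ 41^{41} ≡ 21 mod 43. Verify: 41 × 21 = 861 ≡ 1 mod 43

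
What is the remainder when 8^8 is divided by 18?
By repeated squaring (mod 18): 8^{1}≡8, 8^{2}≡10, 8^{4}≡10, 8^{8}≡10. So 8^{8} ≡ 10 (mod 18)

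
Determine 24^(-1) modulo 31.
Since 31 is prime, by Fermat 24^(-1) ≡ 24^{29} ≡ 22 (mod 31). Verify: 24 × 22 = 528 ≡ 1 (mod 31)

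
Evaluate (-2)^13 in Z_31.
By repeated squaring (mod 31): (-2)^{1}≡29, (-2)^{2}≡4, (-2)^{4}≡16, (-2)^{8}≡8. Then (-2)^{13} = (-2)^{8+4+1} ≡ 8 × 16 × 29 ≡ 23 (mod 31)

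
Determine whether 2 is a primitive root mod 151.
2^{15} ≡ 1 mod 151 and 15 < 150, so ord_151(2) = 15 ≠ 150 and 2 is not a primitive root.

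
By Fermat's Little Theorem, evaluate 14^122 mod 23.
By Fermat: 14^{22} ≡ 1 (mod 23). 122 = 5×22 + 12. So 14^{122} ≡ 14^{12} ≡ 9 (mod 23)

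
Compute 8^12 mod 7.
Using Fermat: 8^{6} ≡ 1 mod 7. 12 ≡ 0 mod 6. So 8^{12} ≡ 8^{0} ≡ 1 mod 7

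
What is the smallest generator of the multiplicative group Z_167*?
g = 5. For each prime q|166: 5^{83}≡166, 5^{2}≡25, none ≡ 1, so ord_167(5) = 166 and 5 is a primitive root.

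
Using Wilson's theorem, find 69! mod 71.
(70)! = (69)! × (70) ≡ -1 mod 71. So (69)! ≡ -1 × (70)^(-1) ≡ (-1)×(-1) = 1 mod 71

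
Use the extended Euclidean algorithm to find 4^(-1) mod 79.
Extended GCD: 4(20) + 79(-1) = 1. So 4^(-1) ≡ 20 (mod 79). Verify: 4 × 20 = 80 ≡ 1 (mod 79)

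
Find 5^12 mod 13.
Using Fermat: 5^{12} ≡ 1 mod 13. 12 ≡ 0 mod 12. So 5^{12} ≡ 5^{0} ≡ 1 mod 13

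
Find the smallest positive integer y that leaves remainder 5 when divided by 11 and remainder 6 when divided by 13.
M = 11 × 13 = 143. M₁ = 13, y₁ ≡ 6 mod 11. M₂ = 11, y₂ ≡ 6 mod 13. y = 5×13×6 + 6×11×6 ≡ 71 mod 143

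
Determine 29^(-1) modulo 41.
Since 41 is prime, by Fermat 29^(-1) ≡ 29^{39} ≡ 17 (mod 41). Verify: 29 × 17 = 493 ≡ 1 (mod 41)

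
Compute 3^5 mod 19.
By repeated squaring (mod 19): 3^{1}≡3, 3^{2}≡9, 3^{4}≡5. Then 3^{5} = 3^{4+1} ≡ 5 × 3 ≡ 15 (mod 19)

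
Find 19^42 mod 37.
Using Fermat: 19^{36} ≡ 1 mod 37. 42 ≡ 6 mod 36. So 19^{42} ≡ 19^{6} ≡ 11 mod 37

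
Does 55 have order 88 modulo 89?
55^{4} ≡ 1 (mod 89) and 4 < 88, so ord_89(55) = 4 ≠ 88 and 55 is not a primitive root.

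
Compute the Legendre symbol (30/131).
(30/131) = 30^{65} mod 131 = -1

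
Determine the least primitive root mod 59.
g = 2. For each prime q|58: 2^{29}≡58, 2^{2}≡4, none ≡ 1, so ord_59(2) = 58 and 2 is a primitive root.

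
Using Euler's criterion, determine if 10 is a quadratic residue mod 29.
By Euler's criterion: 10^{14} ≡ 28 (mod 29). Since this equals -1 (≡ 28), 10 is not a QR.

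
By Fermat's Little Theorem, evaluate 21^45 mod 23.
By Fermat: 21^{22} ≡ 1 (mod 23). 45 = 2×22 + 1. So 21^{45} ≡ 21^{1} ≡ 21 (mod 23)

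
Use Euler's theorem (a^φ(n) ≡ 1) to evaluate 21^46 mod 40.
By Euler: 21^{16} ≡ 1 (mod 40) since gcd(21, 40) = 1. 46 = 2×16 + 14. So 21^{46} ≡ 21^{14} ≡ 1 (mod 40)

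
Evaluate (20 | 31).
(20/31) = 20^{15} mod 31 = 1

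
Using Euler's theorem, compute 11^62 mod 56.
By Euler: 11^{24} ≡ 1 mod 56 since gcd(11, 56) = 1. 62 = 2×24 + 14. So 11^{62} ≡ 11^{14} ≡ 9 mod 56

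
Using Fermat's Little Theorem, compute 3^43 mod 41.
By Fermat: 3^{40} ≡ 1 (mod 41). So 3^{43} = 3^{40} · 3^{3} ≡ 3^{3} ≡ 27 (mod 41)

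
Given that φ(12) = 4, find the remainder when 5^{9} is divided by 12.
By Euler: 5^{4} ≡ 1 mod 12 since gcd(5, 12) = 1. 9 = 2×4 + 1. So 5^{9} ≡ 5^{1} ≡ 5 mod 12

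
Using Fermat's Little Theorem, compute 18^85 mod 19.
By Fermat: 18^{18} ≡ 1 mod 19. 85 = 4×18 + 13. So 18^{85} ≡ 18^{13} ≡ 18 mod 19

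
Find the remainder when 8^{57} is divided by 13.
By Fermat: 8^{12} ≡ 1 (mod 13). 57 = 4×12 + 9. So 8^{57} ≡ 8^{9} ≡ 8 (mod 13)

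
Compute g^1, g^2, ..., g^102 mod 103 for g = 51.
51^1, 51^2, ..., 51^{102} mod 103: [51, 26, 90, 58, 74, 66, 70, 68, 69, 17, 43, 30, 88, 59, 22, 92, 57, 23, 40, 83, 10, 98, 54, 76, 65, 19, 42, 82, 62, 72, 67, 18, 94, 56, 75, 14, 96, 55, 24, 91, 6, 100, 53, 25, 39, 32, 87, 8, 99, 2, 102, 52, 77, 13, 45, 29, 37, 33, 35, 34, 86, 60, 73, 15, 44, 81, 11, 46, 80, 63, 20, 93, 5, 49, 27, 38, 84, 61, 21, 41, 31, 36, 85, 9, 47, 28, 89, 7, 48, 79, 12, 97, 3, 50, 78, 64, 71, 16, 95, 4, 101, 1]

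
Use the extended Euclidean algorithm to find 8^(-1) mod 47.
Extended GCD: 8(6) + 47(-1) = 1. So 8^(-1) ≡ 6 mod 47. Verify: 8 × 6 = 48 ≡ 1 mod 47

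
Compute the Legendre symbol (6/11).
(6/11) = 6^{5} mod 11 = -1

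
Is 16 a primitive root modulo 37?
16^{9} ≡ 1 mod 37 and 9 < 36, so ord_37(16) = 9 ≠ 36 and 16 is not a primitive root.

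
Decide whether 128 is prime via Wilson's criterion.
(127)! mod 128 = 0. Since 0 ≢ -1 (mod 128), 128 is not prime.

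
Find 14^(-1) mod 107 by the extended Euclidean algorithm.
Extended GCD: 14(23) + 107(-3) = 1. So 14^(-1) ≡ 23 mod 107. Verify: 14 × 23 = 322 ≡ 1 mod 107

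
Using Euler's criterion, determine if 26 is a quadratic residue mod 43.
By Euler's criterion: 26^{21} ≡ 42 (mod 43). Since this equals -1 (≡ 42), 26 is not a QR.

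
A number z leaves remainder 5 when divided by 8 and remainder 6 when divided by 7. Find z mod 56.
M = 8 × 7 = 56. M₁ = 7, y₁ ≡ 7 mod 8. M₂ = 8, y₂ ≡ 1 mod 7. z = 5×7×7 + 6×8×1 ≡ 13 mod 56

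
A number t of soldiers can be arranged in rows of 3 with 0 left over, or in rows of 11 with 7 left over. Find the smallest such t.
M = 3 × 11 = 33. M₁ = 11, y₁ ≡ 2 mod 3. M₂ = 3, y₂ ≡ 4 mod 11. t = 0×11×2 + 7×3×4 ≡ 18 mod 33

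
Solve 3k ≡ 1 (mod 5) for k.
Since 5 is prime, by Fermat 3^(-1) ≡ 3^{3} ≡ 2 (mod 5). Verify: 3 × 2 = 6 ≡ 1 (mod 5)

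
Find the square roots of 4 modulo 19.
The square roots of 4 mod 19 are 17 and 2. Verify: 17² = 289 ≡ 4 mod 19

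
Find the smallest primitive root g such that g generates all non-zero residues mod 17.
g = 3. Powers: [3, 9, 10, 13, 5, 15, 11, ...] generates all 16 non-zero residues.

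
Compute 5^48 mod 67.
By repeated squaring mod 67: 5^{1}≡5, 5^{2}≡25, 5^{4}≡22, 5^{8}≡15, 5^{16}≡24, 5^{32}≡40. Then 5^{48} = 5^{32+16} ≡ 40 × 24 ≡ 22 mod 67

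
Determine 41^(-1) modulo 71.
Since 71 is prime, by Fermat 41^(-1) ≡ 41^{69} ≡ 26 mod 71. Verify: 41 × 26 = 1066 ≡ 1 mod 71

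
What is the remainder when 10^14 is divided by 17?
By repeated squaring (mod 17): 10^{1}≡10, 10^{2}≡15, 10^{4}≡4, 10^{8}≡16. Then 10^{14} = 10^{8+4+2} ≡ 16 × 4 × 15 ≡ 8 (mod 17)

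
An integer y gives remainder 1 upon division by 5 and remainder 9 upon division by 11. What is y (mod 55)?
M = 5 × 11 = 55. M₁ = 11, y₁ ≡ 1 (mod 5). M₂ = 5, y₂ ≡ 9 (mod 11). y = 1×11×1 + 9×5×9 ≡ 31 (mod 55)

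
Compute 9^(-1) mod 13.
Since 13 is prime, by Fermat 9^(-1) ≡ 9^{11} ≡ 3 mod 13. Verify: 9 × 3 = 27 ≡ 1 mod 13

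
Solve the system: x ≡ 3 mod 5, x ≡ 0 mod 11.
M = 5 × 11 = 55. M₁ = 11, y₁ ≡ 1 mod 5. M₂ = 5, y₂ ≡ 9 mod 11. x = 3×11×1 + 0×5×9 ≡ 33 mod 55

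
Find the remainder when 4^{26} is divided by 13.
By Fermat: 4^{12} ≡ 1 (mod 13). 26 = 2×12 + 2. So 4^{26} ≡ 4^{2} ≡ 3 (mod 13)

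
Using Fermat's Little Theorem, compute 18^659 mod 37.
By Fermat: 18^{36} ≡ 1 mod 37. 659 ≡ 11 mod 36. So 18^{659} ≡ 18^{11} ≡ 17 mod 37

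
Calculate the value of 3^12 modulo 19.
By repeated squaring (mod 19): 3^{1}≡3, 3^{2}≡9, 3^{4}≡5, 3^{8}≡6. Then 3^{12} = 3^{8+4} ≡ 6 × 5 ≡ 11 (mod 19)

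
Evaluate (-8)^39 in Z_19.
Using Fermat: (-8)^{18} ≡ 1 (mod 19). 39 ≡ 3 (mod 18). So (-8)^{39} ≡ (-8)^{3} ≡ 1 (mod 19)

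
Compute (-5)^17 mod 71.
By repeated squaring (mod 71): (-5)^{1}≡66, (-5)^{2}≡25, (-5)^{4}≡57, (-5)^{8}≡54, (-5)^{16}≡5. Then (-5)^{17} = (-5)^{16+1} ≡ 5 × 66 ≡ 46 (mod 71)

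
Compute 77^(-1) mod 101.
Since 101 is prime, by Fermat 77^(-1) ≡ 77^{99} ≡ 21 mod 101. Verify: 77 × 21 = 1617 ≡ 1 mod 101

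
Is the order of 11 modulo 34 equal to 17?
Powers of 11 mod 34: 11^1≡11, 11^2≡19, 11^3≡5, 11^4≡21, 11^5≡27, 11^6≡25, 11^7≡3, 11^8≡33, 11^9≡23, 11^10≡15, 11^11≡29, 11^12≡13, 11^13≡7, 11^14≡9, 11^15≡31, 11^16≡1. Already 11^16≡1, so the order is 16 < 17. No, the actual order is 16.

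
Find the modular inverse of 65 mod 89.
Since 89 is prime, by Fermat 65^(-1) ≡ 65^{87} ≡ 63 mod 89. Verify: 65 × 63 = 4095 ≡ 1 mod 89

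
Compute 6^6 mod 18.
By repeated squaring mod 18: 6^{1}≡6, 6^{2}≡0, 6^{4}≡0. Then 6^{6} = 6^{4+2} ≡ 0 × 0 ≡ 0 mod 18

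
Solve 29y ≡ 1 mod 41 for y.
Since 41 is prime, by Fermat 29^(-1) ≡ 29^{39} ≡ 17 mod 41. Verify: 29 × 17 = 493 ≡ 1 mod 41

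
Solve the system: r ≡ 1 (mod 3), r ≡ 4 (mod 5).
M = 3 × 5 = 15. M₁ = 5, y₁ ≡ 2 (mod 3). M₂ = 3, y₂ ≡ 2 (mod 5). r = 1×5×2 + 4×3×2 ≡ 4 (mod 15)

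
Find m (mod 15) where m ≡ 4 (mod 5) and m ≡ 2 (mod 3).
M = 5 × 3 = 15. M₁ = 3, y₁ ≡ 2 (mod 5). M₂ = 5, y₂ ≡ 2 (mod 3). m = 4×3×2 + 2×5×2 ≡ 14 (mod 15)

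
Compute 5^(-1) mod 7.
Since 7 is prime, by Fermat 5^(-1) ≡ 5^{5} ≡ 3 mod 7. Verify: 5 × 3 = 15 ≡ 1 mod 7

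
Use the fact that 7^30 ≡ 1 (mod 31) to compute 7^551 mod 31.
By Fermat: 7^{30} ≡ 1 (mod 31). 551 ≡ 11 (mod 30). So 7^{551} ≡ 7^{11} ≡ 20 (mod 31)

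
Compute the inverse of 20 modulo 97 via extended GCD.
Extended GCD: 20(34) + 97(-7) = 1. So 20^(-1) ≡ 34 (mod 97). Verify: 20 × 34 = 680 ≡ 1 (mod 97)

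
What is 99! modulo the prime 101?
(100)! = (99)! × (100) ≡ -1 (mod 101). So (99)! ≡ -1 × (100)^(-1) ≡ (-1)×(-1) = 1 (mod 101)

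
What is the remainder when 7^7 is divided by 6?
By repeated squaring (mod 6): 7^{1}≡1, 7^{2}≡1, 7^{4}≡1. Then 7^{7} = 7^{4+2+1} ≡ 1 × 1 × 1 ≡ 1 (mod 6)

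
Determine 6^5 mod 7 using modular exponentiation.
By repeated squaring mod 7: 6^{1}≡6, 6^{2}≡1, 6^{4}≡1. Then 6^{5} = 6^{4+1} ≡ 1 × 6 ≡ 6 mod 7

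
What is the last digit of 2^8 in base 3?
Using Fermat: 2^{2} ≡ 1 mod 3. 8 ≡ 0 mod 2. So 2^{8} ≡ 2^{0} ≡ 1 mod 3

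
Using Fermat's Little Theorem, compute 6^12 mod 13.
By Fermat's Little Theorem, 6^{12} ≡ 1 (mod 13) since 13 is prime and gcd(6, 13) = 1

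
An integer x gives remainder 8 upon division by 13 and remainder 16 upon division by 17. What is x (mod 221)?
M = 13 × 17 = 221. M₁ = 17, y₁ ≡ 10 (mod 13). M₂ = 13, y₂ ≡ 4 (mod 17). x = 8×17×10 + 16×13×4 ≡ 203 (mod 221)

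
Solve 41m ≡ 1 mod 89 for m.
Since 89 is prime, by Fermat 41^(-1) ≡ 41^{87} ≡ 76 mod 89. Verify: 41 × 76 = 3116 ≡ 1 mod 89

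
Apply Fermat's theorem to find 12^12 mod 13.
By Fermat's Little Theorem, 12^{12} ≡ 1 mod 13 since 13 is prime and gcd(12, 13) = 1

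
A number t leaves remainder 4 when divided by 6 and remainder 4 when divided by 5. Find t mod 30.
M = 6 × 5 = 30. M₁ = 5, y₁ ≡ 5 mod 6. M₂ = 6, y₂ ≡ 1 mod 5. t = 4×5×5 + 4×6×1 ≡ 4 mod 30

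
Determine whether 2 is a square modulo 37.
By Euler's criterion: 2^{18} ≡ 36 (mod 37). Since this equals -1 (≡ 36), 2 is not a QR.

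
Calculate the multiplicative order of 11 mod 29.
Powers of 11 mod 29: 11^1≡11, 11^2≡5, 11^3≡26, 11^4≡25, 11^5≡14, 11^6≡9, 11^7≡12, 11^8≡16, 11^9≡2, 11^10≡22, 11^11≡10, 11^12≡23, 11^13≡21, 11^14≡28, 11^15≡18, 11^16≡24, 11^17≡3, 11^18≡4, 11^19≡15, 11^20≡20, 11^21≡17, 11^22≡13, 11^23≡27, 11^24≡7, 11^25≡19, 11^26≡6, 11^27≡8, 11^28≡1. ord_29(11) = 28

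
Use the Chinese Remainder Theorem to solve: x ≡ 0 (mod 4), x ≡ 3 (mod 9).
M = 4 × 9 = 36. M₁ = 9, y₁ ≡ 1 (mod 4). M₂ = 4, y₂ ≡ 7 (mod 9). x = 0×9×1 + 3×4×7 ≡ 12 (mod 36)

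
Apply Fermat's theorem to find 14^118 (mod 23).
By Fermat: 14^{22} ≡ 1 (mod 23). 118 = 5×22 + 8. So 14^{118} ≡ 14^{8} ≡ 13 (mod 23)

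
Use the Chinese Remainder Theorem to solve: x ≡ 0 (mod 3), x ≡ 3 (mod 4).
M = 3 × 4 = 12. M₁ = 4, y₁ ≡ 1 (mod 3). M₂ = 3, y₂ ≡ 3 (mod 4). x = 0×4×1 + 3×3×3 ≡ 3 (mod 12)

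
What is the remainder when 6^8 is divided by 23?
By repeated squaring mod 23: 6^{1}≡6, 6^{2}≡13, 6^{4}≡8, 6^{8}≡18. So 6^{8} ≡ 18 mod 23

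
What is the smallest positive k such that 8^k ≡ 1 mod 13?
Powers of 8 mod 13: 8^1≡8, 8^2≡12, 8^3≡5, 8^4≡1. Order = 4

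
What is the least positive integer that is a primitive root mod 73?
g = 5. Powers: [5, 25, 52, 41, 59, 3, 15, 2, ...] generates all 72 non-zero residues.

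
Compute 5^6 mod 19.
By repeated squaring (mod 19): 5^{1}≡5, 5^{2}≡6, 5^{4}≡17. Then 5^{6} = 5^{4+2} ≡ 17 × 6 ≡ 7 (mod 19)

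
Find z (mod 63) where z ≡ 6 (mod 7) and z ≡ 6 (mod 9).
M = 7 × 9 = 63. M₁ = 9, y₁ ≡ 4 (mod 7). M₂ = 7, y₂ ≡ 4 (mod 9). z = 6×9×4 + 6×7×4 ≡ 6 (mod 63)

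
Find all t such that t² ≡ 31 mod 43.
The square roots of 31 mod 43 are 17 and 26. Verify: 17² = 289 ≡ 31 mod 43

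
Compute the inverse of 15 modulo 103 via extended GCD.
Extended GCD: 15(-48) + 103(7) = 1. So 15^(-1) ≡ -48 ≡ 55 mod 103. Verify: 15 × 55 = 825 ≡ 1 mod 103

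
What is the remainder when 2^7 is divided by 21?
By repeated squaring mod 21: 2^{1}≡2, 2^{2}≡4, 2^{4}≡16. Then 2^{7} = 2^{4+2+1} ≡ 16 × 4 × 2 ≡ 2 mod 21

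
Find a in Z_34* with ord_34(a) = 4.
13 has order 4 mod 34 since 13^{4} ≡ 1 mod 34 and no smaller power works.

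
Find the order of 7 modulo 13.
Powers of 7 mod 13: 7^1≡7, 7^2≡10, 7^3≡5, 7^4≡9, 7^5≡11, 7^6≡12, 7^7≡6, 7^8≡3, 7^9≡8, 7^10≡4, 7^11≡2, 7^12≡1. So the order of 7 is 12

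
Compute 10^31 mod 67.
By repeated squaring mod 67: 10^{1}≡10, 10^{2}≡33, 10^{4}≡17, 10^{8}≡21, 10^{16}≡39. Then 10^{31} = 10^{16+8+4+2+1} ≡ 39 × 21 × 17 × 33 × 10 ≡ 65 mod 67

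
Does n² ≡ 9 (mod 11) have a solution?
By Euler's criterion: 9^{5} ≡ 1 (mod 11). Since this equals 1, 9 is a QR.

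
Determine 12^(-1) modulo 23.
Since 23 is prime, by Fermat 12^(-1) ≡ 12^{21} ≡ 2 (mod 23). Verify: 12 × 2 = 24 ≡ 1 (mod 23)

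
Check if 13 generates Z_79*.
13^{39} ≡ 1 (mod 79) and 39 < 78, so ord_79(13) = 39 ≠ 78 and 13 is not a primitive root.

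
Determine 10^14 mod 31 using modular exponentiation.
By repeated squaring (mod 31): 10^{1}≡10, 10^{2}≡7, 10^{4}≡18, 10^{8}≡14. Then 10^{14} = 10^{8+4+2} ≡ 14 × 18 × 7 ≡ 28 (mod 31)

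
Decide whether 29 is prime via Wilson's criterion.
(28)! mod 29 = 28. Since 28 ≡ -1 (mod 29), 29 is prime.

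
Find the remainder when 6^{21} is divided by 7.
By Fermat: 6^{6} ≡ 1 mod 7. 21 = 3×6 + 3. So 6^{21} ≡ 6^{3} ≡ 6 mod 7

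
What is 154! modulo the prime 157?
(156)! = (154)! × (155) × (156) ≡ -1 mod 157. So (154)! ≡ -1 × [(156)(155)]^(-1) ≡ 78 mod 157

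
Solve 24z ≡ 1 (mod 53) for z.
Since 53 is prime, by Fermat 24^(-1) ≡ 24^{51} ≡ 42 (mod 53). Verify: 24 × 42 = 1008 ≡ 1 (mod 53)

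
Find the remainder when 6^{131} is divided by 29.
By Fermat: 6^{28} ≡ 1 mod 29. 131 = 4×28 + 19. So 6^{131} ≡ 6^{19} ≡ 4 mod 29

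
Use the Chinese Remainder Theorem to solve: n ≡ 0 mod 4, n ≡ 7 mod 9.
M = 4 × 9 = 36. M₁ = 9, y₁ ≡ 1 mod 4. M₂ = 4, y₂ ≡ 7 mod 9. n = 0×9×1 + 7×4×7 ≡ 16 mod 36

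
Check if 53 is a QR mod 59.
By Euler's criterion: 53^{29} ≡ 1 mod 59. Since this equals 1, 53 is a QR.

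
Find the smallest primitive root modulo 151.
g = 6. Powers: [6, 36, 65, 88, 75, 148, 133, 43, 107, ...] generates all 150 non-zero residues.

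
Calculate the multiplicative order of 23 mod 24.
Powers of 23 mod 24: 23^1≡23, 23^2≡1. ord_24(23) = 2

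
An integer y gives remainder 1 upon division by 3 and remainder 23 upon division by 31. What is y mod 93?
M = 3 × 31 = 93. M₁ = 31, y₁ ≡ 1 mod 3. M₂ = 3, y₂ ≡ 21 mod 31. y = 1×31×1 + 23×3×21 ≡ 85 mod 93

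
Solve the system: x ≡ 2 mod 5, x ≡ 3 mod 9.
M = 5 × 9 = 45. M₁ = 9, y₁ ≡ 4 mod 5. M₂ = 5, y₂ ≡ 2 mod 9. x = 2×9×4 + 3×5×2 ≡ 12 mod 45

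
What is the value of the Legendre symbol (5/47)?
(5/47) = 5^{23} mod 47 = -1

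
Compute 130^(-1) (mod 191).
Since 191 is prime, by Fermat 130^(-1) ≡ 130^{189} ≡ 72 (mod 191). Verify: 130 × 72 = 9360 ≡ 1 (mod 191)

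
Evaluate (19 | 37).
(19/37) = 19^{18} mod 37 = -1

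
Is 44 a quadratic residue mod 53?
By Euler's criterion: 44^{26} ≡ 1 (mod 53). Since this equals 1, 44 is a QR.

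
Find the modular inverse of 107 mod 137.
Since 137 is prime, by Fermat 107^(-1) ≡ 107^{135} ≡ 105 (mod 137). Verify: 107 × 105 = 11235 ≡ 1 (mod 137)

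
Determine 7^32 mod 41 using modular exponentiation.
By repeated squaring mod 41: 7^{1}≡7, 7^{2}≡8, 7^{4}≡23, 7^{8}≡37, 7^{16}≡16, 7^{32}≡10. So 7^{32} ≡ 10 mod 41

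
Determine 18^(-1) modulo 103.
Since 103 is prime, by Fermat 18^(-1) ≡ 18^{101} ≡ 63 mod 103. Verify: 18 × 63 = 1134 ≡ 1 mod 103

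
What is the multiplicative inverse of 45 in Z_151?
Since 151 is prime, by Fermat 45^(-1) ≡ 45^{149} ≡ 47 (mod 151). Verify: 45 × 47 = 2115 ≡ 1 (mod 151)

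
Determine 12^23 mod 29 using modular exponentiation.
By repeated squaring mod 29: 12^{1}≡12, 12^{2}≡28, 12^{4}≡1, 12^{8}≡1, 12^{16}≡1. Then 12^{23} = 12^{16+4+2+1} ≡ 1 × 1 × 28 × 12 ≡ 17 mod 29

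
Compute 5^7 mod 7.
Using Fermat: 5^{6} ≡ 1 (mod 7). 7 ≡ 1 (mod 6). So 5^{7} ≡ 5^{1} ≡ 5 (mod 7)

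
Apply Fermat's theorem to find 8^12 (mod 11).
By Fermat: 8^{10} ≡ 1 (mod 11). So 8^{12} = 8^{10} · 8^{2} ≡ 8^{2} ≡ 9 (mod 11)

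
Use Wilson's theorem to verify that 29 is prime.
(28)! mod 29 = 28. Since this equals -1 mod 29, Wilson confirms 29 is prime.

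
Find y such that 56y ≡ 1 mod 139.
Since 139 is prime, by Fermat 56^(-1) ≡ 56^{137} ≡ 72 mod 139. Verify: 56 × 72 = 4032 ≡ 1 mod 139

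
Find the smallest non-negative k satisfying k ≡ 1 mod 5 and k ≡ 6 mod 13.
M = 5 × 13 = 65. M₁ = 13, y₁ ≡ 2 mod 5. M₂ = 5, y₂ ≡ 8 mod 13. k = 1×13×2 + 6×5×8 ≡ 6 mod 65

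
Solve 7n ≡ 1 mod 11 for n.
Since 11 is prime, by Fermat 7^(-1) ≡ 7^{9} ≡ 8 mod 11. Verify: 7 × 8 = 56 ≡ 1 mod 11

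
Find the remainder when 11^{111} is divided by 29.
By Fermat: 11^{28} ≡ 1 (mod 29). 111 = 3×28 + 27. So 11^{111} ≡ 11^{27} ≡ 8 (mod 29)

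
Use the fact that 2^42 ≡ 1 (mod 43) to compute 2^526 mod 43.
By Fermat: 2^{42} ≡ 1 (mod 43). 526 ≡ 22 (mod 42). So 2^{526} ≡ 2^{22} ≡ 41 (mod 43)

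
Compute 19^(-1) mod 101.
Since 101 is prime, by Fermat 19^(-1) ≡ 19^{99} ≡ 16 mod 101. Verify: 19 × 16 = 304 ≡ 1 mod 101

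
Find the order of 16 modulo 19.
Powers of 16 mod 19: 16^1≡16, 16^2≡9, 16^3≡11, 16^4≡5, 16^5≡4, 16^6≡7, 16^7≡17, 16^8≡6, 16^9≡1. Order = 9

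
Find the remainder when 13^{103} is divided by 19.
By Fermat: 13^{18} ≡ 1 mod 19. 103 = 5×18 + 13. So 13^{103} ≡ 13^{13} ≡ 15 mod 19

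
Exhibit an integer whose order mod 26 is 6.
17 has order 6 mod 26 since 17^{6} ≡ 1 (mod 26) and no smaller power works.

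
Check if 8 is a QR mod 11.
By Euler's criterion: 8^{5} ≡ 10 (mod 11). Since this equals -1 (≡ 10), 8 is not a QR.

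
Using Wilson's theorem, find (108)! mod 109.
By Wilson's theorem, (108)! ≡ -1 ≡ 108 (mod 109)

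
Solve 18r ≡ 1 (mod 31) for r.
Since 31 is prime, by Fermat 18^(-1) ≡ 18^{29} ≡ 19 (mod 31). Verify: 18 × 19 = 342 ≡ 1 (mod 31)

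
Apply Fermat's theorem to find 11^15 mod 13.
By Fermat: 11^{12} ≡ 1 mod 13. So 11^{15} = 11^{12} · 11^{3} ≡ 11^{3} ≡ 5 mod 13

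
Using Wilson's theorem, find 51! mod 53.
(52)! = (51)! × (52) ≡ -1 (mod 53). So (51)! ≡ -1 × (52)^(-1) ≡ (-1)×(-1) = 1 (mod 53)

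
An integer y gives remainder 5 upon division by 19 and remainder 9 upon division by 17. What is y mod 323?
M = 19 × 17 = 323. M₁ = 17, y₁ ≡ 9 mod 19. M₂ = 19, y₂ ≡ 9 mod 17. y = 5×17×9 + 9×19×9 ≡ 43 mod 323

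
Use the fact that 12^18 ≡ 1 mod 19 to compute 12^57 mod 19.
By Fermat: 12^{18} ≡ 1 mod 19. 57 = 3×18 + 3. So 12^{57} ≡ 12^{3} ≡ 18 mod 19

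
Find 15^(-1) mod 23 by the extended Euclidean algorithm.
Extended GCD: 15(-3) + 23(2) = 1. So 15^(-1) ≡ -3 ≡ 20 mod 23. Verify: 15 × 20 = 300 ≡ 1 mod 23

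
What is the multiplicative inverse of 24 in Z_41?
Since 41 is prime, by Fermat 24^(-1) ≡ 24^{39} ≡ 12 mod 41. Verify: 24 × 12 = 288 ≡ 1 mod 41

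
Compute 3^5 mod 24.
By repeated squaring mod 24: 3^{1}≡3, 3^{2}≡9, 3^{4}≡9. Then 3^{5} = 3^{4+1} ≡ 9 × 3 ≡ 3 mod 24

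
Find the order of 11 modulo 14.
Powers of 11 mod 14: 11^1≡11, 11^2≡9, 11^3≡1. ord_14(11) = 3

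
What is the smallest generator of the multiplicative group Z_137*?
g = 3. For each prime q|136: 3^{68}≡136, 3^{8}≡122, none ≡ 1, so ord_137(3) = 136 and 3 is a primitive root.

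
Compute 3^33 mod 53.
By repeated squaring (mod 53): 3^{1}≡3, 3^{2}≡9, 3^{4}≡28, 3^{8}≡42, 3^{16}≡15, 3^{32}≡13. Then 3^{33} = 3^{32+1} ≡ 13 × 3 ≡ 39 (mod 53)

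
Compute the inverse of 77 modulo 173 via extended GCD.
Extended GCD: 77(9) + 173(-4) = 1. So 77^(-1) ≡ 9 (mod 173). Verify: 77 × 9 = 693 ≡ 1 (mod 173)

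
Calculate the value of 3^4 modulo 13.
3^{4} = 81 ≡ 3 (mod 13)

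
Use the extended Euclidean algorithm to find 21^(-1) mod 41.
Extended GCD: 21(2) + 41(-1) = 1. So 21^(-1) ≡ 2 (mod 41). Verify: 21 × 2 = 42 ≡ 1 (mod 41)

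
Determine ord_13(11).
Powers of 11 mod 13: 11^1≡11, 11^2≡4, 11^3≡5, 11^4≡3, 11^5≡7, 11^6≡12, 11^7≡2, 11^8≡9, 11^9≡8, 11^10≡10, 11^11≡6, 11^12≡1. So the order of 11 is 12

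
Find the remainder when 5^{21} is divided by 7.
By Fermat: 5^{6} ≡ 1 (mod 7). 21 = 3×6 + 3. So 5^{21} ≡ 5^{3} ≡ 6 (mod 7)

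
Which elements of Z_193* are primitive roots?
There are φ(192) = 64 primitive roots mod 193: {5, 10, 15, 17, 19, 22, 26, 30, 34, 37, 38, 40, 41, 44, 45, 47, 51, 52, 53, 57, 58, 61, 66, 70, 73, 77, 78, 79, 80, 82, 90, 91, 102, 103, 111, 113, 114, 115, 116, 120, 123, 127, 132, 135, 136, 140, 141, 142, 146, 148, 149, 152, 153, 155, 156, 159, 163, 167, 171, 174, 176, 178, 183, 188}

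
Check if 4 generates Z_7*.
4^{3} ≡ 1 mod 7 and 3 < 6, so ord_7(4) = 3 ≠ 6 and 4 is not a primitive root.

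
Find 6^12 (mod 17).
By repeated squaring (mod 17): 6^{1}≡6, 6^{2}≡2, 6^{4}≡4, 6^{8}≡16. Then 6^{12} = 6^{8+4} ≡ 16 × 4 ≡ 13 (mod 17)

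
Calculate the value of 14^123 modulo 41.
Using Fermat: 14^{40} ≡ 1 mod 41. 123 ≡ 3 mod 40. So 14^{123} ≡ 14^{3} ≡ 38 mod 41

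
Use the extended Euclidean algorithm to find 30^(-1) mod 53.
Extended GCD: 30(23) + 53(-13) = 1. So 30^(-1) ≡ 23 mod 53. Verify: 30 × 23 = 690 ≡ 1 mod 53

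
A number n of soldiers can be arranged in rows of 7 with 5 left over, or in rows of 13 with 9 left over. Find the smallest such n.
M = 7 × 13 = 91. M₁ = 13, y₁ ≡ 6 (mod 7). M₂ = 7, y₂ ≡ 2 (mod 13). n = 5×13×6 + 9×7×2 ≡ 61 (mod 91)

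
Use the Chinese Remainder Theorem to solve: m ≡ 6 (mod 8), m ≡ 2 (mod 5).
M = 8 × 5 = 40. M₁ = 5, y₁ ≡ 5 (mod 8). M₂ = 8, y₂ ≡ 2 (mod 5). m = 6×5×5 + 2×8×2 ≡ 22 (mod 40)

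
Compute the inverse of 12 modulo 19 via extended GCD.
Extended GCD: 12(8) + 19(-5) = 1. So 12^(-1) ≡ 8 mod 19. Verify: 12 × 8 = 96 ≡ 1 mod 19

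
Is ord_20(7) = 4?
Powers of 7 mod 20: 7^1≡7, 7^2≡9, 7^3≡3, 7^4≡1. First k with 7^k≡1 is k=4. Yes, ord_20(7) = 4.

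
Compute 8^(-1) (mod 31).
Since 31 is prime, by Fermat 8^(-1) ≡ 8^{29} ≡ 4 (mod 31). Verify: 8 × 4 = 32 ≡ 1 (mod 31)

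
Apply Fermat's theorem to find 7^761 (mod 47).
By Fermat: 7^{46} ≡ 1 (mod 47). 761 ≡ 25 (mod 46). So 7^{761} ≡ 7^{25} ≡ 2 (mod 47)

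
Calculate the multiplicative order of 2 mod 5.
Powers of 2 mod 5: 2^1≡2, 2^2≡4, 2^3≡3, 2^4≡1. So the order of 2 is 4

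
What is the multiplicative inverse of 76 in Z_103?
Since 103 is prime, by Fermat 76^(-1) ≡ 76^{101} ≡ 61 mod 103. Verify: 76 × 61 = 4636 ≡ 1 mod 103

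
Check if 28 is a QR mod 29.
By Euler's criterion: 28^{14} ≡ 1 (mod 29). Since this equals 1, 28 is a QR.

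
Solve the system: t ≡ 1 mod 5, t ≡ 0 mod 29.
M = 5 × 29 = 145. M₁ = 29, y₁ ≡ 4 mod 5. M₂ = 5, y₂ ≡ 6 mod 29. t = 1×29×4 + 0×5×6 ≡ 116 mod 145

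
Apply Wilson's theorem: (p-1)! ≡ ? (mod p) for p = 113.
By Wilson's theorem, (112)! ≡ -1 ≡ 112 mod 113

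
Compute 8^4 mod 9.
8^{4} = 4096 ≡ 1 mod 9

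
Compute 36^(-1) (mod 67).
Since 67 is prime, by Fermat 36^(-1) ≡ 36^{65} ≡ 54 (mod 67). Verify: 36 × 54 = 1944 ≡ 1 (mod 67)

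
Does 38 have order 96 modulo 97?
ord_97(38) divides 96. For each prime q|96: 38^{48}≡96, 38^{32}≡35, none ≡ 1. So 38 has order 96 and is a primitive root mod 97.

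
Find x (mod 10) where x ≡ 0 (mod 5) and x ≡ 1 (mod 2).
M = 5 × 2 = 10. M₁ = 2, y₁ ≡ 3 (mod 5). M₂ = 5, y₂ ≡ 1 (mod 2). x = 0×2×3 + 1×5×1 ≡ 5 (mod 10)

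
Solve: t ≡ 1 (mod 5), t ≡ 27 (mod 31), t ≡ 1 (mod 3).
M = 5 × 31 × 3 = 465. M₁ = 93, y₁ ≡ 2 (mod 5). M₂ = 15, y₂ ≡ 29 (mod 31). M₃ = 155, y₃ ≡ 2 (mod 3). t = 1×93×2 + 27×15×29 + 1×155×2 ≡ 151 (mod 465)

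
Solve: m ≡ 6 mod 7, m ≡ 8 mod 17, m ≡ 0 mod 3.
M = 7 × 17 × 3 = 357. M₁ = 51, y₁ ≡ 4 mod 7. M₂ = 21, y₂ ≡ 13 mod 17. M₃ = 119, y₃ ≡ 2 mod 3. m = 6×51×4 + 8×21×13 + 0×119×2 ≡ 195 mod 357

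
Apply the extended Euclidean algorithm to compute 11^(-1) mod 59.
Extended GCD: 11(-16) + 59(3) = 1. So 11^(-1) ≡ -16 ≡ 43 mod 59. Verify: 11 × 43 = 473 ≡ 1 mod 59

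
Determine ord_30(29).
Powers of 29 mod 30: 29^1≡29, 29^2≡1. ord_30(29) = 2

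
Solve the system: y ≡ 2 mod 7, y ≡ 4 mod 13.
M = 7 × 13 = 91. M₁ = 13, y₁ ≡ 6 mod 7. M₂ = 7, y₂ ≡ 2 mod 13. y = 2×13×6 + 4×7×2 ≡ 30 mod 91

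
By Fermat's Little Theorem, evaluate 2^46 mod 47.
By Fermat's Little Theorem, 2^{46} ≡ 1 (mod 47) since 47 is prime and gcd(2, 47) = 1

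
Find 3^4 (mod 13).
3^{4} = 81 ≡ 3 (mod 13)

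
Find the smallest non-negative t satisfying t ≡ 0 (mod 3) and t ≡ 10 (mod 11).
M = 3 × 11 = 33. M₁ = 11, y₁ ≡ 2 (mod 3). M₂ = 3, y₂ ≡ 4 (mod 11). t = 0×11×2 + 10×3×4 ≡ 21 (mod 33)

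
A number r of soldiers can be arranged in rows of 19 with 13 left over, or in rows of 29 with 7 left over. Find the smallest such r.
M = 19 × 29 = 551. M₁ = 29, y₁ ≡ 2 (mod 19). M₂ = 19, y₂ ≡ 26 (mod 29). r = 13×29×2 + 7×19×26 ≡ 355 (mod 551)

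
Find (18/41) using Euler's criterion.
(18/41) = 18^{20} mod 41 = 1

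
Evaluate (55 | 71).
(55/71) = 55^{35} mod 71 = -1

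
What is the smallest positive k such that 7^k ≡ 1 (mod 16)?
Powers of 7 mod 16: 7^1≡7, 7^2≡1. ord_16(7) = 2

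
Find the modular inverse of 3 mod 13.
Since 13 is prime, by Fermat 3^(-1) ≡ 3^{11} ≡ 9 mod 13. Verify: 3 × 9 = 27 ≡ 1 mod 13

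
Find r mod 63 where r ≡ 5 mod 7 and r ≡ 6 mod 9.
M = 7 × 9 = 63. M₁ = 9, y₁ ≡ 4 mod 7. M₂ = 7, y₂ ≡ 4 mod 9. r = 5×9×4 + 6×7×4 ≡ 33 mod 63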